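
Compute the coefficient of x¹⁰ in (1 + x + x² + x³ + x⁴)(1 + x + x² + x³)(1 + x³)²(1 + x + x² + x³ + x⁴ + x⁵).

(1 + x + x² + x³ + x⁴) has coefficients 1,1,1,1,1 for degrees 0…4.
(1 + x + x² + x³) has coefficients 1,1,1,1,0,0,0,0,0,0,0 for degrees 0…10.
Multiplying by (1 + x³)² gives running coefficients 1,1,1,3,2,2,3,1,1,1,0 for degrees 0…10.
Finally multiplying by (1 + x + x² + x³ + x⁴ + x⁵), the product of all factors after the first has coefficients 1,2,3,6,8,10,12,12,12,10,8 for degrees 0…10.
[x¹⁰] = 1·8 + 1·10 + 1·12 + 1·12 + 1·12 = 54.

54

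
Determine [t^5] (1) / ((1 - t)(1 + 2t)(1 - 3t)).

Partial fractions give a closed form: a_n = (-1/6)·1^n + (4/15)·(-2)^n + (9/10)·3^n.
At n = 5: a_5 = 210.

210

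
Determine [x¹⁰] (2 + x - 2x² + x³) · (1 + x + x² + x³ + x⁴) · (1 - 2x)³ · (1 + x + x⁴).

(2 + x - 2x² + x³) has coefficients 2,1,-2,1 for degrees 0…3.
(1 + x + x² + x³ + x⁴) has coefficients 1,1,1,1,1,0,0,0,0,0,0 for degrees 0…10.
Multiplying by (1 - 2x)³ gives running coefficients 1,-5,7,-1,-1,-2,4,-8,0,0,0 for degrees 0…10.
Finally multiplying by (1 + x + x⁴), the product of all factors after the first has coefficients 1,-4,2,6,-1,-8,9,-5,-9,-2,4 for degrees 0…10.
[x¹⁰] = 2·4 + 1·(-2) − 2·(-9) + 1·(-5) = 19.

19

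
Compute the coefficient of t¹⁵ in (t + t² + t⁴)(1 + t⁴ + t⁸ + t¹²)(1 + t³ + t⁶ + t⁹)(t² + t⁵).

(t + t² + t⁴) has coefficients 0,1,1,0,1 for degrees 0…4.
(1 + t⁴ + t⁸ + t¹²) has coefficients 1,0,0,0,1,0,0,0,1,0,0,0,1,0,0,0 for degrees 0…15.
Multiplying by (1 + t³ + t⁶ + t⁹) gives running coefficients 1,0,0,1,1,0,1,1,1,1,1,1,1,1,1,1 for degrees 0…15.
Finally multiplying by (t² + t⁵), the product of all factors after the first has coefficients 0,0,1,0,0,2,1,0,2,2,1,2,2,2,2,2 for degrees 0…15.
[t¹⁵] = 1·2 + 1·2 + 1·2 = 6.

6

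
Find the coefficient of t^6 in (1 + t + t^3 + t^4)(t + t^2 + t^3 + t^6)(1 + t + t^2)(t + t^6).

(1 + t + t^3 + t^4) has coefficients 1,1,0,1,1 for degrees 0…4.
(t + t^2 + t^3 + t^6) has coefficients 0,1,1,1,0,0,1 for degrees 0…6.
Multiplying by (1 + t + t^2) gives running coefficients 0,1,2,3,2,1,1 for degrees 0…6.
Finally multiplying by (t + t^6), the product of all factors after the first has coefficients 0,0,1,2,3,2,1 for degrees 0…6.
[t^6] = 1·1 + 1·2 + 1·2 + 1·1 = 6.

6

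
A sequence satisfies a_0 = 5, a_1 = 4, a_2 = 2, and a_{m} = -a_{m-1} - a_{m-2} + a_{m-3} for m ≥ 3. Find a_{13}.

The ordinary generating function has denominator 1 + t + t^2 - t^3.
Iterating the recurrence: a_0,…,a_{13} = 5, 4, 2, -1, 3, 0, -4, 7, -3, -8, 18, -13, -13, 44.

44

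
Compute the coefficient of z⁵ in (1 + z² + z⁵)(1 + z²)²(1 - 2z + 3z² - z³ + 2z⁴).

-8

(1 + z² + z⁵) has coefficients 1,0,1,0,0,1 for degrees 0…5.
(1 + z²)² has coefficients 1,0,2,0,1,0 for degrees 0…5.
Finally multiplying by (1 - 2z + 3z² - z³ + 2z⁴), the product of all factors after the first has coefficients 1,-2,5,-5,9,-4 for degrees 0…5.
[z⁵] = 1·(-4) + 1·(-5) + 1·1 = -8.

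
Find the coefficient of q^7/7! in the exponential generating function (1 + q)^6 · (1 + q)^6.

The EGF product rule gives c_7 = Σ_{k_1+k_2=7} C(7; k_1,k_2) · ∏ g_i(k_i), where (1+q)^6 gives the falling factorial (6)_k; (1+q)^6 gives the falling factorial (6)_k.
g_1(k) for k = 0…7: 1, 6, 30, 120, 360, 720, 720, 0.
g_2(k) for k = 0…7: 1, 6, 30, 120, 360, 720, 720, 0.
c_7 = Σ_k C(7,k)·g_1(k)·g_2(7−k) = 7·6·720 + 21·30·720 + 35·120·360 + 35·360·120 + 21·720·30 + 7·720·6 = 30240 + 453600 + 1512000 + 1512000 + 453600 + 30240 = 3991680.

3991680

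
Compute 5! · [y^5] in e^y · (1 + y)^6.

The EGF product rule gives c_5 = Σ_{k_1+k_2=5} C(5; k_1,k_2) · ∏ g_i(k_i), where e^y gives (1)^k; (1+y)^6 gives the falling factorial (6)_k.
g_1(k) for k = 0…5: 1, 1, 1, 1, 1, 1.
g_2(k) for k = 0…5: 1, 6, 30, 120, 360, 720.
c_5 = Σ_k C(5,k)·g_1(k)·g_2(5−k) = 1·1·720 + 5·1·360 + 10·1·120 + 10·1·30 + 5·1·6 + 1·1·1 = 720 + 1800 + 1200 + 300 + 30 + 1 = 4051.

4051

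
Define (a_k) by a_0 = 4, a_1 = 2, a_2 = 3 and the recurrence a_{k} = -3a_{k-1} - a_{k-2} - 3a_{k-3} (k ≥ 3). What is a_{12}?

The ordinary generating function has denominator 1 + 3t + t^2 + 3t^3.
Iterating the recurrence: a_0,…,a_{12} = 4, 2, 3, -23, 60, -166, 507, -1535, 4596, -13774, 41331, -124007, 372012.

372012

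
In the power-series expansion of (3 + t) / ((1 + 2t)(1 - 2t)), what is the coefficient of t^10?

3072

Partial fractions give a closed form: a_n = (5/4)·(-2)^n + (7/4)·2^n.
At n = 10: a_10 = 3072.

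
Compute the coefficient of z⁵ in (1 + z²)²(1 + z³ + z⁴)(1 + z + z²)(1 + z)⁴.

(1 + z²)² has coefficients 1,0,2,0,1 for degrees 0…4.
(1 + z³ + z⁴) has coefficients 1,0,0,1,1,0 for degrees 0…5.
Multiplying by (1 + z + z²) gives running coefficients 1,1,1,1,2,2 for degrees 0…5.
Finally multiplying by (1 + z)⁴, the product of all factors after the first has coefficients 1,5,11,15,17,21 for degrees 0…5.
[z⁵] = 1·21 + 2·15 + 1·5 = 56.

56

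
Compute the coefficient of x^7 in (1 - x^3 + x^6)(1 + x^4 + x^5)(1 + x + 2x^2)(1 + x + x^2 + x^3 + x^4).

5

(1 - x^3 + x^6) has coefficients 1,0,0,-1,0,0,1 for degrees 0…6.
(1 + x^4 + x^5) has coefficients 1,0,0,0,1,1,0,0 for degrees 0…7.
Multiplying by (1 + x + 2x^2) gives running coefficients 1,1,2,0,1,2,3,2 for degrees 0…7.
Finally multiplying by (1 + x + x^2 + x^3 + x^4), the product of all factors after the first has coefficients 1,2,4,4,5,6,8,8 for degrees 0…7.
[x^7] = 1·8 − 1·5 + 1·2 = 5.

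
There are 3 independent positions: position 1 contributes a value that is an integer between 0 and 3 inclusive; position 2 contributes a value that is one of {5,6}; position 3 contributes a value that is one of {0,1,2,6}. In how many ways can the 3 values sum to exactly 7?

The generating function for the choices is (1 + q + q^2 + q^3)·(q^5 + q^6)·(1 + q + q^2 + q^6); the count is [q^7].
(1 + q + q^2 + q^3) has coefficients 1,1,1,1 for degrees 0…3.
(q^5 + q^6) has coefficients 0,0,0,0,0,1,1,0 for degrees 0…7.
Finally multiplying by (1 + q + q^2 + q^6), the product of all factors after the first has coefficients 0,0,0,0,0,1,2,2 for degrees 0…7.
[q^7] = 1·2 + 1·2 + 1·1 + 1·0 = 5.

5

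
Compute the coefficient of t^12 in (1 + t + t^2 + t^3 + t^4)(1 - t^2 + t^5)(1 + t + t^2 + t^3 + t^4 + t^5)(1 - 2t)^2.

3

(1 + t + t^2 + t^3 + t^4) has coefficients 1,1,1,1,1 for degrees 0…4.
(1 - t^2 + t^5) has coefficients 1,0,-1,0,0,1,0,0,0,0,0,0,0 for degrees 0…12.
Multiplying by (1 + t + t^2 + t^3 + t^4 + t^5) gives running coefficients 1,1,0,0,0,1,0,0,1,1,1,0,0 for degrees 0…12.
Finally multiplying by (1 - 2t)^2, the product of all factors after the first has coefficients 1,-3,0,4,0,1,-4,4,1,-3,1,0,4 for degrees 0…12.
[t^12] = 1·4 + 1·0 + 1·1 + 1·(-3) + 1·1 = 3.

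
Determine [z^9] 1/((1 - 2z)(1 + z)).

341

Partial fractions give a closed form: a_n = (2/3)·2^n + (1/3)·(-1)^n.
At n = 9: a_9 = 341.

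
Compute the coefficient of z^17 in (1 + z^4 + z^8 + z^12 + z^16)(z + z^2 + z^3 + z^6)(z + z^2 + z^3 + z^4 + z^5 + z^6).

(1 + z^4 + z^8 + z^12 + z^16) has coefficients 1,0,0,0,1,0,0,0,1,0,0,0,1,0,0,0,1 for degrees 0…16.
(z + z^2 + z^3 + z^6) has coefficients 0,1,1,1,0,0,1,0,0,0,0,0,0,0,0,0,0,0 for degrees 0…17.
Finally multiplying by (z + z^2 + z^3 + z^4 + z^5 + z^6), the product of all factors after the first has coefficients 0,0,1,2,3,3,3,4,3,2,1,1,1,0,0,0,0,0 for degrees 0…17.
[z^17] = 1·0 + 1·0 + 1·2 + 1·3 + 1·0 = 5.

5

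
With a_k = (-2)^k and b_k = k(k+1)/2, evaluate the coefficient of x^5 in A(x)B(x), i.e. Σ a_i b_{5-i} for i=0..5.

11

This is [x^5] in the product of the two ordinary generating functions.
Σ = 1·15 − 2·10 + 4·6 − 8·3 + 16·1 − 32·0 = 11.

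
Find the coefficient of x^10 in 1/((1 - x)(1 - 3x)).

Partial fractions give a closed form: a_n = (-1/2)·1^n + (3/2)·3^n.
At n = 10: a_10 = 88573.

88573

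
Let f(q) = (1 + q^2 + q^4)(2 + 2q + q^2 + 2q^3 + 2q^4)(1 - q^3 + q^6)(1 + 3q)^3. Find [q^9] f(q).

(1 + q^2 + q^4) has coefficients 1,0,1,0,1 for degrees 0…4.
(2 + 2q + q^2 + 2q^3 + 2q^4) has coefficients 2,2,1,2,2,0,0,0,0,0 for degrees 0…9.
Multiplying by (1 - q^3 + q^6) gives running coefficients 2,2,1,0,0,-1,0,0,1,2 for degrees 0…9.
Finally multiplying by (1 + 3q)^3, the product of all factors after the first has coefficients 2,20,73,117,81,26,-9,-27,-26,11 for degrees 0…9.
[q^9] = 1·11 + 1·(-27) + 1·26 = 10.

10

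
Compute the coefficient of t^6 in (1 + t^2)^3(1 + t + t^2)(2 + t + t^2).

(1 + t^2)^3 has coefficients 1,0,3,0,3,0,1 for degrees 0…6.
(1 + t + t^2) has coefficients 1,1,1,0,0,0,0 for degrees 0…6.
Finally multiplying by (2 + t + t^2), the product of all factors after the first has coefficients 2,3,4,2,1,0,0 for degrees 0…6.
[t^6] = 1·0 + 3·1 + 3·4 + 1·2 = 17.

17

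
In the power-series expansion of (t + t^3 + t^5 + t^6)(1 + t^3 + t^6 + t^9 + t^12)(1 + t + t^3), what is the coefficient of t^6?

(t + t^3 + t^5 + t^6) has coefficients 0,1,0,1,0,1,1 for degrees 0…6.
(1 + t^3 + t^6 + t^9 + t^12) has coefficients 1,0,0,1,0,0,1 for degrees 0…6.
Finally multiplying by (1 + t + t^3), the product of all factors after the first has coefficients 1,1,0,2,1,0,2 for degrees 0…6.
[t^6] = 1·0 + 1·2 + 1·1 + 1·1 = 4.

4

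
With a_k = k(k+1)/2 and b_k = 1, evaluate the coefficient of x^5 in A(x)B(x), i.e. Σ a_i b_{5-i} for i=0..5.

35

Write out a_i and b_{5-i} for i = 0,…,5 and sum the products.
Σ = 0·1 + 1·1 + 3·1 + 6·1 + 10·1 + 15·1 = 35.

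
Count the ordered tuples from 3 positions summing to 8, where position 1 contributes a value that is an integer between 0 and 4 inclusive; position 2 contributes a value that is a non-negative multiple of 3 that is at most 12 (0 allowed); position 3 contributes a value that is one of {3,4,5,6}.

6

The generating function for the choices is (1 + t + t² + t³ + t⁴)·(1 + t³ + t⁶ + t⁹ + t¹²)·(t³ + t⁴ + t⁵ + t⁶); the count is [t⁸].
(1 + t + t² + t³ + t⁴) has coefficients 1,1,1,1,1 for degrees 0…4.
(1 + t³ + t⁶ + t⁹ + t¹²) has coefficients 1,0,0,1,0,0,1,0,0 for degrees 0…8.
Finally multiplying by (t³ + t⁴ + t⁵ + t⁶), the product of all factors after the first has coefficients 0,0,0,1,1,1,2,1,1 for degrees 0…8.
[t⁸] = 1·1 + 1·1 + 1·2 + 1·1 + 1·1 = 6.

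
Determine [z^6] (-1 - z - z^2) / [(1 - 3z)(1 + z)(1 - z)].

Partial fractions give a closed form: a_n = (-13/8)·3^n + (-1/8)·(-1)^n + (3/4)·1^n.
At n = 6: a_6 = -1184.

-1184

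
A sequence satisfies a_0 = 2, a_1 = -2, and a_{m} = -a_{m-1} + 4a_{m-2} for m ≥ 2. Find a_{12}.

99322

The ordinary generating function has denominator 1 + q - 4q^2.
Iterating the recurrence: a_0,…,a_{12} = 2, -2, 10, -18, 58, -130, 362, -882, 2330, -5858, 15178, -38610, 99322.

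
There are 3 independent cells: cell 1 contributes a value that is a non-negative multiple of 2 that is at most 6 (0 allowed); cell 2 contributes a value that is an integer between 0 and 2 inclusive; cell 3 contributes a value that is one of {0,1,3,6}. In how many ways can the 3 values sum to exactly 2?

3

The generating function for the choices is (1 + z^2 + z^4 + z^6)·(1 + z + z^2)·(1 + z + z^3 + z^6); the count is [z^2].
(1 + z^2 + z^4 + z^6) has coefficients 1,0,1 for degrees 0…2.
(1 + z + z^2) has coefficients 1,1,1 for degrees 0…2.
Finally multiplying by (1 + z + z^3 + z^6), the product of all factors after the first has coefficients 1,2,2 for degrees 0…2.
[z^2] = 1·2 + 1·1 = 3.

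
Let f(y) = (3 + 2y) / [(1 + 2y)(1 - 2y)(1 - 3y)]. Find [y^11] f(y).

1160159

Partial fractions give a closed form: a_n = (2/5)·(-2)^n + (-4)·2^n + (33/5)·3^n.
At n = 11: a_11 = 1160159.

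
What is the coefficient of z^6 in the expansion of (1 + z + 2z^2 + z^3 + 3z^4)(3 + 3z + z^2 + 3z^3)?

(1 + z + 2z^2 + z^3 + 3z^4) has coefficients 1,1,2,1,3 for degrees 0…4.
(3 + 3z + z^2 + 3z^3) has coefficients 3,3,1,3,0,0,0 for degrees 0…6.
[z^6] = 1·0 + 1·0 + 2·0 + 1·3 + 3·1 = 6.

6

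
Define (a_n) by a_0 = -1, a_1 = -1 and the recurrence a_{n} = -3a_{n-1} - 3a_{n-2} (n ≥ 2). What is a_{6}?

27

The ordinary generating function has denominator 1 + 3z + 3z^2.
Iterating the recurrence: a_0,…,a_{6} = -1, -1, 6, -15, 27, -36, 27.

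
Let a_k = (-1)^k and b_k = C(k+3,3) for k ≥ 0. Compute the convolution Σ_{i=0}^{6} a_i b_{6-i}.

The convolution is the t^6 coefficient of A(t)B(t).
Σ = 1·84 − 1·56 + 1·35 − 1·20 + 1·10 − 1·4 + 1·1 = 50.

50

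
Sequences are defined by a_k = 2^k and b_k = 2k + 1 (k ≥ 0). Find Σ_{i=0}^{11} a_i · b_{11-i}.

12261

This is [x^11] in the product of the two ordinary generating functions.
Σ = 1·23 + 2·21 + 4·19 + 8·17 + 16·15 + 32·13 + 64·11 + 128·9 + 256·7 + 512·5 + 1024·3 + 2048·1 = 12261.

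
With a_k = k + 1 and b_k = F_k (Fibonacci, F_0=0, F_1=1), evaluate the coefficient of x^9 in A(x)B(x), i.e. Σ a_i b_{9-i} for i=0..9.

221

Write out a_i and b_{9-i} for i = 0,…,9 and sum the products.
Σ = 1·34 + 2·21 + 3·13 + 4·8 + 5·5 + 6·3 + 7·2 + 8·1 + 9·1 + 10·0 = 221.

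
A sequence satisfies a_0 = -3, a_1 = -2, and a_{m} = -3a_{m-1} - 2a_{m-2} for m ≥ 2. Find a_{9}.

-2552

The ordinary generating function has denominator 1 + 3y + 2y^2.
Iterating the recurrence: a_0,…,a_{9} = -3, -2, 12, -32, 72, -152, 312, -632, 1272, -2552.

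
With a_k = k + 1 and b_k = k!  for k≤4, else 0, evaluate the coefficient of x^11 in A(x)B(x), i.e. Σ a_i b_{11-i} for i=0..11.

This is [x^11] in the product of the two ordinary generating functions.
Σ = 1·0 + 2·0 + 3·0 + 4·0 + 5·0 + 6·0 + 7·0 + 8·24 + 9·6 + 10·2 + 11·1 + 12·1 = 289.

289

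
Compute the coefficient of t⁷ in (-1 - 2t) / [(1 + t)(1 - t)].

The denominator gives the recurrence a_n = a_(n−2) for n ≥ 2; the numerator fixes a_0 = -1, a_1 = -2.
Iterating: -1, -2, -1, -2, -1, -2, -1, -2, so a_7 = -2.

-2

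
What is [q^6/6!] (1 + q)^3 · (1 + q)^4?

5040

The EGF product rule gives c_6 = Σ_{k_1+k_2=6} C(6; k_1,k_2) · ∏ g_i(k_i), where (1+q)^3 gives the falling factorial (3)_k; (1+q)^4 gives the falling factorial (4)_k.
g_1(k) for k = 0…6: 1, 3, 6, 6, 0, 0, 0.
g_2(k) for k = 0…6: 1, 4, 12, 24, 24, 0, 0.
c_6 = Σ_k C(6,k)·g_1(k)·g_2(6−k) = 15·6·24 + 20·6·24 = 2160 + 2880 = 5040.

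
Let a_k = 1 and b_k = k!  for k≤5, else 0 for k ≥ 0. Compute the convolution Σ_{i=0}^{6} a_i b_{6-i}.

154

The convolution is the x^6 coefficient of A(x)B(x).
Σ = 1·0 + 1·120 + 1·24 + 1·6 + 1·2 + 1·1 + 1·1 = 154.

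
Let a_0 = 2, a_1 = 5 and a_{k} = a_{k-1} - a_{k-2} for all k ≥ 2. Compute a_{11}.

The ordinary generating function has denominator 1 - q + q^2.
Iterating the recurrence: a_0,…,a_{11} = 2, 5, 3, -2, -5, -3, 2, 5, 3, -2, -5, -3.

-3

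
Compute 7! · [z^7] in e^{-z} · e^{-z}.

-128

The EGF product rule gives c_7 = Σ_{k_1+k_2=7} C(7; k_1,k_2) · ∏ g_i(k_i), where e^{-z} gives (-1)^k; e^{-z} gives (-1)^k.
g_1(k) for k = 0…7: 1, -1, 1, -1, 1, -1, 1, -1.
g_2(k) for k = 0…7: 1, -1, 1, -1, 1, -1, 1, -1.
c_7 = Σ_k C(7,k)·g_1(k)·g_2(7−k) = 1·1·(-1) + 7·(-1)·1 + 21·1·(-1) + 35·(-1)·1 + 35·1·(-1) + 21·(-1)·1 + 7·1·(-1) + 1·(-1)·1 = −1 − 7 − 21 − 35 − 35 − 21 − 7 − 1 = -128.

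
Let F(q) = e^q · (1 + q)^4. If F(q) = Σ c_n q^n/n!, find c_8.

The EGF product rule gives c_8 = Σ_{k_1+k_2=8} C(8; k_1,k_2) · ∏ g_i(k_i), where e^q gives (1)^k; (1+q)^4 gives the falling factorial (4)_k.
g_1(k) for k = 0…8: 1, 1, 1, 1, 1, 1, 1, 1, 1.
g_2(k) for k = 0…8: 1, 4, 12, 24, 24, 0, 0, 0, 0.
c_8 = Σ_k C(8,k)·g_1(k)·g_2(8−k) = 70·1·24 + 56·1·24 + 28·1·12 + 8·1·4 + 1·1·1 = 1680 + 1344 + 336 + 32 + 1 = 3393.

3393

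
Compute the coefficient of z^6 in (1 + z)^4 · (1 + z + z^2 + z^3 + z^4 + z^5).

15

(1 + z)^4 has coefficients 1,4,6,4,1 for degrees 0…4.
(1 + z + z^2 + z^3 + z^4 + z^5) has coefficients 1,1,1,1,1,1,0 for degrees 0…6.
[z^6] = 1·0 + 4·1 + 6·1 + 4·1 + 1·1 = 15.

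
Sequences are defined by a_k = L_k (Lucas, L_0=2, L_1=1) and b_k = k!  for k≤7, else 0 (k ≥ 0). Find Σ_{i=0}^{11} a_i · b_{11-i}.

The convolution is the x^11 coefficient of A(x)B(x).
Σ = 2·0 + 1·0 + 3·0 + 4·0 + 7·5040 + 11·720 + 18·120 + 29·24 + 47·6 + 76·2 + 123·1 + 199·1 = 46812.

46812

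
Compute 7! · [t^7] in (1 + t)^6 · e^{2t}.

The EGF product rule gives c_7 = Σ_{k_1+k_2=7} C(7; k_1,k_2) · ∏ g_i(k_i), where (1+t)^6 gives the falling factorial (6)_k; e^{2t} gives (2)^k.
g_1(k) for k = 0…7: 1, 6, 30, 120, 360, 720, 720, 0.
g_2(k) for k = 0…7: 1, 2, 4, 8, 16, 32, 64, 128.
c_7 = Σ_k C(7,k)·g_1(k)·g_2(7−k) = 1·1·128 + 7·6·64 + 21·30·32 + 35·120·16 + 35·360·8 + 21·720·4 + 7·720·2 = 128 + 2688 + 20160 + 67200 + 100800 + 60480 + 10080 = 261536.

261536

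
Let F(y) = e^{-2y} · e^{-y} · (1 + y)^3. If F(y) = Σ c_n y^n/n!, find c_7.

The EGF product rule gives c_7 = Σ_{k_1+k_2+k_3=7} C(7; k_1,k_2,k_3) · ∏ g_i(k_i), where e^{-2y} gives (-2)^k; e^{-y} gives (-1)^k; (1+y)^3 gives the falling factorial (3)_k.
g_1(k) for k = 0…7: 1, -2, 4, -8, 16, -32, 64, -128.
g_2(k) for k = 0…7: 1, -1, 1, -1, 1, -1, 1, -1.
g_3(k) for k = 0…7: 1, 3, 6, 6, 0, 0, 0, 0.
First combine the last two factors: h(k) = Σ_j C(k,j)·g_2(j)·g_3(k−j) for k = 0…7: 1, 2, 1, -4, 1, 14, -47, 104.
c_7 = Σ_k C(7,k)·g_1(k)·h(7−k) = 1·1·104 + 7·(-2)·(-47) + 21·4·14 + 35·(-8)·1 + 35·16·(-4) + 21·(-32)·1 + 7·64·2 + 1·(-128)·1 = 104 + 658 + 1176 − 280 − 2240 − 672 + 896 − 128 = -486.

-486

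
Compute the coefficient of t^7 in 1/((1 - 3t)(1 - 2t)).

6305

The denominator gives the recurrence a_n = 5a_(n−1) − 6a_(n−2) for n ≥ 2; the numerator fixes a_0 = 1, a_1 = 5.
Iterating: 1, 5, 19, 65, 211, 665, 2059, 6305, so a_7 = 6305.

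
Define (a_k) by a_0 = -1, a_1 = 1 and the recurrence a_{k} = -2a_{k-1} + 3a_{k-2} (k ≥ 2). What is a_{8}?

-3281

The ordinary generating function has denominator 1 + 2q - 3q^2.
Iterating the recurrence: a_0,…,a_{8} = -1, 1, -5, 13, -41, 121, -365, 1093, -3281.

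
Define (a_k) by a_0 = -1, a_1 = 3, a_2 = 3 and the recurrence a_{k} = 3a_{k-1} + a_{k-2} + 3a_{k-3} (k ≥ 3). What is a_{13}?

3195063

The ordinary generating function has denominator 1 - 3z - z^2 - 3z^3.
Iterating the recurrence: a_0,…,a_{13} = -1, 3, 3, 9, 39, 135, 471, 1665, 5871, 20691, 72939, 257121, 906375, 3195063.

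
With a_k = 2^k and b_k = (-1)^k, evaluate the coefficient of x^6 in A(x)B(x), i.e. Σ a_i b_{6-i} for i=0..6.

43

Write out a_i and b_{6-i} for i = 0,…,6 and sum the products.
Σ = 1·1 + 2·(-1) + 4·1 + 8·(-1) + 16·1 + 32·(-1) + 64·1 = 43.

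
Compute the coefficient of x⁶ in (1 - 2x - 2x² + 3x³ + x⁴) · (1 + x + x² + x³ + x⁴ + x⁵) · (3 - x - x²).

-2

(1 - 2x - 2x² + 3x³ + x⁴) has coefficients 1,-2,-2,3,1 for degrees 0…4.
(1 + x + x² + x³ + x⁴ + x⁵) has coefficients 1,1,1,1,1,1,0 for degrees 0…6.
Finally multiplying by (3 - x - x²), the product of all factors after the first has coefficients 3,2,1,1,1,1,-2 for degrees 0…6.
[x⁶] = 1·(-2) − 2·1 − 2·1 + 3·1 + 1·1 = -2.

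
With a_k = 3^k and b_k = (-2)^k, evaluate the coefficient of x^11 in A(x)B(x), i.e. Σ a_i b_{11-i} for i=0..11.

Write out a_i and b_{11-i} for i = 0,…,11 and sum the products.
Σ = 1·(-2048) + 3·1024 + 9·(-512) + 27·256 + 81·(-128) + 243·64 + 729·(-32) + 2187·16 + 6561·(-8) + 19683·4 + 59049·(-2) + 177147·1 = 105469.

105469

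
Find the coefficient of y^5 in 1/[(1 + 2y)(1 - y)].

Partial fractions give a closed form: a_n = (2/3)·(-2)^n + (1/3)·1^n.
At n = 5: a_5 = -21.

-21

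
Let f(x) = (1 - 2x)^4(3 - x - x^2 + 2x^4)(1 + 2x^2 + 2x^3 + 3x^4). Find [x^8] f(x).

270

(1 - 2x)^4 has coefficients 1,-8,24,-32,16 for degrees 0…4.
(3 - x - x^2 + 2x^4) has coefficients 3,-1,-1,0,2,0,0,0,0 for degrees 0…8.
Finally multiplying by (1 + 2x^2 + 2x^3 + 3x^4), the product of all factors after the first has coefficients 3,-1,5,4,7,-5,1,4,6 for degrees 0…8.
[x^8] = 1·6 − 8·4 + 24·1 − 32·(-5) + 16·7 = 270.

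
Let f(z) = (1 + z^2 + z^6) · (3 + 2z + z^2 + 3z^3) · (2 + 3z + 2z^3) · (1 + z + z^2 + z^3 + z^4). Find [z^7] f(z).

106

(1 + z^2 + z^6) has coefficients 1,0,1,0,0,0,1 for degrees 0…6.
(3 + 2z + z^2 + 3z^3) has coefficients 3,2,1,3,0,0,0,0 for degrees 0…7.
Multiplying by (2 + 3z + 2z^3) gives running coefficients 6,13,8,15,13,2,6,0 for degrees 0…7.
Finally multiplying by (1 + z + z^2 + z^3 + z^4), the product of all factors after the first has coefficients 6,19,27,42,55,51,44,36 for degrees 0…7.
[z^7] = 1·36 + 1·51 + 1·19 = 106.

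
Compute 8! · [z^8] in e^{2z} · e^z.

6561

The EGF product rule gives c_8 = Σ_{k_1+k_2=8} C(8; k_1,k_2) · ∏ g_i(k_i), where e^{2z} gives (2)^k; e^z gives (1)^k.
g_1(k) for k = 0…8: 1, 2, 4, 8, 16, 32, 64, 128, 256.
g_2(k) for k = 0…8: 1, 1, 1, 1, 1, 1, 1, 1, 1.
c_8 = Σ_k C(8,k)·g_1(k)·g_2(8−k) = 1·1·1 + 8·2·1 + 28·4·1 + 56·8·1 + 70·16·1 + 56·32·1 + 28·64·1 + 8·128·1 + 1·256·1 = 1 + 16 + 112 + 448 + 1120 + 1792 + 1792 + 1024 + 256 = 6561.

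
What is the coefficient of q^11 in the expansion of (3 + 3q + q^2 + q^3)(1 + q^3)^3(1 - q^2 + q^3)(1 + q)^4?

79

(3 + 3q + q^2 + q^3) has coefficients 3,3,1,1 for degrees 0…3.
(1 + q^3)^3 has coefficients 1,0,0,3,0,0,3,0,0,1,0,0 for degrees 0…11.
Multiplying by (1 - q^2 + q^3) gives running coefficients 1,0,-1,4,0,-3,6,0,-3,4,0,-1 for degrees 0…11.
Finally multiplying by (1 + q)^4, the product of all factors after the first has coefficients 1,4,5,4,11,17,9,10,21,13,4,11 for degrees 0…11.
[q^11] = 3·11 + 3·4 + 1·13 + 1·21 = 79.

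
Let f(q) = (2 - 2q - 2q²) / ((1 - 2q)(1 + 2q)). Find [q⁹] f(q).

The denominator gives the recurrence a_n = 4a_(n−2) for n ≥ 3; the numerator fixes a_0 = 2, a_1 = -2, a_2 = 6.
Iterating: 2, -2, 6, -8, 24, -32, 96, -128, 384, -512, so a_9 = -512.

-512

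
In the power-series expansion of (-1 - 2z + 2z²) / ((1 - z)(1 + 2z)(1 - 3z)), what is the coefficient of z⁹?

-25656

The denominator gives the recurrence a_n = 2a_(n−1) + 5a_(n−2) − 6a_(n−3) for n ≥ 3; the numerator fixes a_0 = -1, a_1 = -4, a_2 = -11.
Iterating: -1, -4, -11, -36, -103, -320, -939, -2860, -8495, -25656, so a_9 = -25656.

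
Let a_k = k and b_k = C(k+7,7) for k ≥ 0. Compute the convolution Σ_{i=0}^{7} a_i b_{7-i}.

The convolution is the x^7 coefficient of A(x)B(x).
Σ = 0·3432 + 1·1716 + 2·792 + 3·330 + 4·120 + 5·36 + 6·8 + 7·1 = 5005.

5005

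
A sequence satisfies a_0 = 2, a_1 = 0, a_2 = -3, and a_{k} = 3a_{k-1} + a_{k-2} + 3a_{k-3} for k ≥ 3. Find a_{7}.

-579

The ordinary generating function has denominator 1 - 3t - t^2 - 3t^3.
Iterating the recurrence: a_0,…,a_{7} = 2, 0, -3, -3, -12, -48, -165, -579.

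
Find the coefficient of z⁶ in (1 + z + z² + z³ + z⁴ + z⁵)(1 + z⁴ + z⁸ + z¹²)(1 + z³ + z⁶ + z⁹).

(1 + z + z² + z³ + z⁴ + z⁵) has coefficients 1,1,1,1,1,1 for degrees 0…5.
(1 + z⁴ + z⁸ + z¹²) has coefficients 1,0,0,0,1,0,0 for degrees 0…6.
Finally multiplying by (1 + z³ + z⁶ + z⁹), the product of all factors after the first has coefficients 1,0,0,1,1,0,1 for degrees 0…6.
[z⁶] = 1·1 + 1·0 + 1·1 + 1·1 + 1·0 + 1·0 = 3.

3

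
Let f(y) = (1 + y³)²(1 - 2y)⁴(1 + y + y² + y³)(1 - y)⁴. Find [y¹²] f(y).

365

(1 + y³)² has coefficients 1,0,0,2,0,0,1 for degrees 0…6.
(1 - 2y)⁴ has coefficients 1,-8,24,-32,16,0,0,0,0,0,0,0,0 for degrees 0…12.
Multiplying by (1 + y + y² + y³) gives running coefficients 1,-7,17,-15,0,8,-16,16,0,0,0,0,0 for degrees 0…12.
Finally multiplying by (1 - y)⁴, the product of all factors after the first has coefficients 1,-11,51,-129,191,-157,29,113,-192,168,-80,16,0 for degrees 0…12.
[y¹²] = 1·0 + 2·168 + 1·29 = 365.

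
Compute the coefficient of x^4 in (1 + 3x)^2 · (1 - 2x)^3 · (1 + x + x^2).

55

(1 + 3x)^2 has coefficients 1,6,9 for degrees 0…2.
(1 - 2x)^3 has coefficients 1,-6,12,-8,0 for degrees 0…4.
Finally multiplying by (1 + x + x^2), the product of all factors after the first has coefficients 1,-5,7,-2,4 for degrees 0…4.
[x^4] = 1·4 + 6·(-2) + 9·7 = 55.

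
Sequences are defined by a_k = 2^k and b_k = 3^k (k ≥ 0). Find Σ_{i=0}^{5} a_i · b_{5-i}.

665

This is [x^5] in the product of the two ordinary generating functions.
Σ = 1·243 + 2·81 + 4·27 + 8·9 + 16·3 + 32·1 = 665.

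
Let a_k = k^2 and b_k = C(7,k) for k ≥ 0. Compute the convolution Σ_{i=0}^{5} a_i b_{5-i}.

This is [x^5] in the product of the two ordinary generating functions.
Σ = 0·21 + 1·35 + 4·35 + 9·21 + 16·7 + 25·1 = 501.

501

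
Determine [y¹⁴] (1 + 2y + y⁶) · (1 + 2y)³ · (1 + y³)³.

(1 + 2y + y⁶) has coefficients 1,2,0,0,0,0,1 for degrees 0…6.
(1 + 2y)³ has coefficients 1,6,12,8,0,0,0,0,0,0,0,0,0,0,0 for degrees 0…14.
Finally multiplying by (1 + y³)³, the product of all factors after the first has coefficients 1,6,12,11,18,36,27,18,36,25,6,12,8,0,0 for degrees 0…14.
[y¹⁴] = 1·0 + 2·0 + 1·36 = 36.

36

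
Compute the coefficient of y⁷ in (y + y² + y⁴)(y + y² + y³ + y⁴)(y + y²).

(y + y² + y⁴) has coefficients 0,1,1,0,1 for degrees 0…4.
(y + y² + y³ + y⁴) has coefficients 0,1,1,1,1,0,0,0 for degrees 0…7.
Finally multiplying by (y + y²), the product of all factors after the first has coefficients 0,0,1,2,2,2,1,0 for degrees 0…7.
[y⁷] = 1·1 + 1·2 + 1·2 = 5.

5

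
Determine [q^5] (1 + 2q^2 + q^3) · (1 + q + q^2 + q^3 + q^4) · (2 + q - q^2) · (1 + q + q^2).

(1 + 2q^2 + q^3) has coefficients 1,0,2,1 for degrees 0…3.
(1 + q + q^2 + q^3 + q^4) has coefficients 1,1,1,1,1,0 for degrees 0…5.
Multiplying by (2 + q - q^2) gives running coefficients 2,3,2,2,2,0 for degrees 0…5.
Finally multiplying by (1 + q + q^2), the product of all factors after the first has coefficients 2,5,7,7,6,4 for degrees 0…5.
[q^5] = 1·4 + 2·7 + 1·7 = 25.

25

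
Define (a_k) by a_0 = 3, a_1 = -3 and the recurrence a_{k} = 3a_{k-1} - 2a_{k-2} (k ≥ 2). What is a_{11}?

The ordinary generating function has denominator 1 - 3x + 2x^2.
Iterating the recurrence: a_0,…,a_{11} = 3, -3, -15, -39, -87, -183, -375, -759, -1527, -3063, -6135, -12279.

-12279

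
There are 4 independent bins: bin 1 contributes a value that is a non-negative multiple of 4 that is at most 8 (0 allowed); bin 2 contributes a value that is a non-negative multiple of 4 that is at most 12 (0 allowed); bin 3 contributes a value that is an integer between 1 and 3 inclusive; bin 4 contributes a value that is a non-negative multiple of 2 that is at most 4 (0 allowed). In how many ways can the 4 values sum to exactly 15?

The generating function for the choices is (1 + t⁴ + t⁸)·(1 + t⁴ + t⁸ + t¹²)·(t + t² + t³)·(1 + t² + t⁴); the count is [t¹⁵].
(1 + t⁴ + t⁸) has coefficients 1,0,0,0,1,0,0,0,1 for degrees 0…8.
(1 + t⁴ + t⁸ + t¹²) has coefficients 1,0,0,0,1,0,0,0,1,0,0,0,1,0,0,0 for degrees 0…15.
Multiplying by (t + t² + t³) gives running coefficients 0,1,1,1,0,1,1,1,0,1,1,1,0,1,1,1 for degrees 0…15.
Finally multiplying by (1 + t² + t⁴), the product of all factors after the first has coefficients 0,1,1,2,1,3,2,3,1,3,2,3,1,3,2,3 for degrees 0…15.
[t¹⁵] = 1·3 + 1·3 + 1·3 = 9.

9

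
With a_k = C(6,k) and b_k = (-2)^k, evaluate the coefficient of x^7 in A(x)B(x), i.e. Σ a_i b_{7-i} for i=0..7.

-2

The convolution is the x^7 coefficient of A(x)B(x).
Σ = 1·(-128) + 6·64 + 15·(-32) + 20·16 + 15·(-8) + 6·4 + 1·(-2) + 0·1 = -2.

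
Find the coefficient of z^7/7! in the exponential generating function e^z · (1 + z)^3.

358

The EGF product rule gives c_7 = Σ_{k_1+k_2=7} C(7; k_1,k_2) · ∏ g_i(k_i), where e^z gives (1)^k; (1+z)^3 gives the falling factorial (3)_k.
g_1(k) for k = 0…7: 1, 1, 1, 1, 1, 1, 1, 1.
g_2(k) for k = 0…7: 1, 3, 6, 6, 0, 0, 0, 0.
c_7 = Σ_k C(7,k)·g_1(k)·g_2(7−k) = 35·1·6 + 21·1·6 + 7·1·3 + 1·1·1 = 210 + 126 + 21 + 1 = 358.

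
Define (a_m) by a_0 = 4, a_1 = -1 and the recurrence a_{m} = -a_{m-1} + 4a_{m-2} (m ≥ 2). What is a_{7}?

The ordinary generating function has denominator 1 + q - 4q^2.
Iterating the recurrence: a_0,…,a_{7} = 4, -1, 17, -21, 89, -173, 529, -1221.

-1221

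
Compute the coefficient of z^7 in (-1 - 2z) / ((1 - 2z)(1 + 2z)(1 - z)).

-255

Partial fractions give a closed form: a_n = (-2)·2^n + (1)·1^n.
At n = 7: a_7 = -255.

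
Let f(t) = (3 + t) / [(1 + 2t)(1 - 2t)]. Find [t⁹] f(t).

256

The denominator gives the recurrence a_n = 4a_(n−2) for n ≥ 2; the numerator fixes a_0 = 3, a_1 = 1.
Iterating: 3, 1, 12, 4, 48, 16, 192, 64, 768, 256, so a_9 = 256.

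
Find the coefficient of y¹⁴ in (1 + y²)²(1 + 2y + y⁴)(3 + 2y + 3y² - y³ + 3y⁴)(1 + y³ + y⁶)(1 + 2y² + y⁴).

(1 + y²)² has coefficients 1,0,2,0,1 for degrees 0…4.
(1 + 2y + y⁴) has coefficients 1,2,0,0,1,0,0,0,0,0,0,0,0,0,0 for degrees 0…14.
Multiplying by (3 + 2y + 3y² - y³ + 3y⁴) gives running coefficients 3,8,7,5,4,8,3,-1,3,0,0,0,0,0,0 for degrees 0…14.
Multiplying by (1 + y³ + y⁶) gives running coefficients 3,8,7,8,12,15,11,11,18,8,3,11,3,-1,3 for degrees 0…14.
Finally multiplying by (1 + 2y² + y⁴), the product of all factors after the first has coefficients 3,8,13,24,29,39,42,49,52,45,50,38,27,29,12 for degrees 0…14.
[y¹⁴] = 1·12 + 2·27 + 1·50 = 116.

116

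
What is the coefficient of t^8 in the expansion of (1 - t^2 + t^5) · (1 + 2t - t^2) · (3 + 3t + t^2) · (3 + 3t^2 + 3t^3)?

(1 - t^2 + t^5) has coefficients 1,0,-1,0,0,1 for degrees 0…5.
(1 + 2t - t^2) has coefficients 1,2,-1,0,0,0,0,0,0 for degrees 0…8.
Multiplying by (3 + 3t + t^2) gives running coefficients 3,9,4,-1,-1,0,0,0,0 for degrees 0…8.
Finally multiplying by (3 + 3t^2 + 3t^3), the product of all factors after the first has coefficients 9,27,21,33,36,9,-6,-3,0 for degrees 0…8.
[t^8] = 1·0 − 1·(-6) + 1·33 = 39.

39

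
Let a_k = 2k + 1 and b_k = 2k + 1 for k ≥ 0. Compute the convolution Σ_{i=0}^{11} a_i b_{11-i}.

1156

Write out a_i and b_{11-i} for i = 0,…,11 and sum the products.
Σ = 1·23 + 3·21 + 5·19 + 7·17 + 9·15 + 11·13 + 13·11 + 15·9 + 17·7 + 19·5 + 21·3 + 23·1 = 1156.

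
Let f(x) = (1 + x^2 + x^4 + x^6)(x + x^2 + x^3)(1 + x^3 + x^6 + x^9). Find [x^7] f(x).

4

(1 + x^2 + x^4 + x^6) has coefficients 1,0,1,0,1,0,1 for degrees 0…6.
(x + x^2 + x^3) has coefficients 0,1,1,1,0,0,0,0 for degrees 0…7.
Finally multiplying by (1 + x^3 + x^6 + x^9), the product of all factors after the first has coefficients 0,1,1,1,1,1,1,1 for degrees 0…7.
[x^7] = 1·1 + 1·1 + 1·1 + 1·1 = 4.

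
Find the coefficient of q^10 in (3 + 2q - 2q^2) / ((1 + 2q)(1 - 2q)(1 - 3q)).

The denominator gives the recurrence a_n = 3a_(n−1) + 4a_(n−2) − 12a_(n−3) for n ≥ 3; the numerator fixes a_0 = 3, a_1 = 11, a_2 = 43.
Iterating: 3, 11, 43, 137, 451, 1385, 4315, 13073, 39859, 120089, 362827, so a_10 = 362827.

362827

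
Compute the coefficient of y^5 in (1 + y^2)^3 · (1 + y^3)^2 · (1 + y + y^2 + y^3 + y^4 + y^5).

(1 + y^2)^3 has coefficients 1,0,3,0,3,0 for degrees 0…5.
(1 + y^3)^2 has coefficients 1,0,0,2,0,0 for degrees 0…5.
Finally multiplying by (1 + y + y^2 + y^3 + y^4 + y^5), the product of all factors after the first has coefficients 1,1,1,3,3,3 for degrees 0…5.
[y^5] = 1·3 + 3·3 + 3·1 = 15.

15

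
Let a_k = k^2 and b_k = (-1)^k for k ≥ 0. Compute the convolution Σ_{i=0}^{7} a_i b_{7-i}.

The convolution is the x^7 coefficient of A(x)B(x).
Σ = 0·(-1) + 1·1 + 4·(-1) + 9·1 + 16·(-1) + 25·1 + 36·(-1) + 49·1 = 28.

28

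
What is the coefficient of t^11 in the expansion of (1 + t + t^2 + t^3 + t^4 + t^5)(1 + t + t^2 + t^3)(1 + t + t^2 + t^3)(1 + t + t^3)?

14

(1 + t + t^2 + t^3 + t^4 + t^5) has coefficients 1,1,1,1,1,1 for degrees 0…5.
(1 + t + t^2 + t^3) has coefficients 1,1,1,1,0,0,0,0,0,0,0,0 for degrees 0…11.
Multiplying by (1 + t + t^2 + t^3) gives running coefficients 1,2,3,4,3,2,1,0,0,0,0,0 for degrees 0…11.
Finally multiplying by (1 + t + t^3), the product of all factors after the first has coefficients 1,3,5,8,9,8,7,4,2,1,0,0 for degrees 0…11.
[t^11] = 1·0 + 1·0 + 1·1 + 1·2 + 1·4 + 1·7 = 14.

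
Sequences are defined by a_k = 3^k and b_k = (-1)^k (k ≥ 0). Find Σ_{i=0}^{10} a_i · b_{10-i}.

The convolution is the t^10 coefficient of A(t)B(t).
Σ = 1·1 + 3·(-1) + 9·1 + 27·(-1) + 81·1 + 243·(-1) + 729·1 + 2187·(-1) + 6561·1 + 19683·(-1) + 59049·1 = 44287.

44287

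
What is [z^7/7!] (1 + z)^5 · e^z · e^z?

93088

The EGF product rule gives c_7 = Σ_{k_1+k_2+k_3=7} C(7; k_1,k_2,k_3) · ∏ g_i(k_i), where (1+z)^5 gives the falling factorial (5)_k; e^z gives (1)^k; e^z gives (1)^k.
g_1(k) for k = 0…7: 1, 5, 20, 60, 120, 120, 0, 0.
g_2(k) for k = 0…7: 1, 1, 1, 1, 1, 1, 1, 1.
g_3(k) for k = 0…7: 1, 1, 1, 1, 1, 1, 1, 1.
First combine the last two factors: h(k) = Σ_j C(k,j)·g_2(j)·g_3(k−j) for k = 0…7: 1, 2, 4, 8, 16, 32, 64, 128.
c_7 = Σ_k C(7,k)·g_1(k)·h(7−k) = 1·1·128 + 7·5·64 + 21·20·32 + 35·60·16 + 35·120·8 + 21·120·4 = 128 + 2240 + 13440 + 33600 + 33600 + 10080 = 93088.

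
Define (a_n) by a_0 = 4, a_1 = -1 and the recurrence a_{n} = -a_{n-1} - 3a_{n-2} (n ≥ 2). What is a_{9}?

-346

The ordinary generating function has denominator 1 + x + 3x^2.
Iterating the recurrence: a_0,…,a_{9} = 4, -1, -11, 14, 19, -61, 4, 179, -191, -346.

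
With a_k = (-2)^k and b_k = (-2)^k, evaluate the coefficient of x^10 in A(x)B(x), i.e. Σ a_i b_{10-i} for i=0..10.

11264

Write out a_i and b_{10-i} for i = 0,…,10 and sum the products.
Σ = 1·1024 − 2·(-512) + 4·256 − 8·(-128) + 16·64 − 32·(-32) + 64·16 − 128·(-8) + 256·4 − 512·(-2) + 1024·1 = 11264.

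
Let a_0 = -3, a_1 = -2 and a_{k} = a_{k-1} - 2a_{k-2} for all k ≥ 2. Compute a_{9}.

16

The ordinary generating function has denominator 1 - y + 2y^2.
Iterating the recurrence: a_0,…,a_{9} = -3, -2, 4, 8, 0, -16, -16, 16, 48, 16.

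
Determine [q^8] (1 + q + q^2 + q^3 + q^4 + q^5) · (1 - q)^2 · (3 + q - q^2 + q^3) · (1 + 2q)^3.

(1 + q + q^2 + q^3 + q^4 + q^5) has coefficients 1,1,1,1,1,1 for degrees 0…5.
(1 - q)^2 has coefficients 1,-2,1,0,0,0,0,0,0 for degrees 0…8.
Multiplying by (3 + q - q^2 + q^3) gives running coefficients 3,-5,0,4,-3,1,0,0,0 for degrees 0…8.
Finally multiplying by (1 + 2q)^3, the product of all factors after the first has coefficients 3,13,6,-32,-19,31,2,-12,8 for degrees 0…8.
[q^8] = 1·8 + 1·(-12) + 1·2 + 1·31 + 1·(-19) + 1·(-32) = -22.

-22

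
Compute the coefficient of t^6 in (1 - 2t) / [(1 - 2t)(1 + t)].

Partial fractions give a closed form: a_n = (1)·(-1)^n.
At n = 6: a_6 = 1.

1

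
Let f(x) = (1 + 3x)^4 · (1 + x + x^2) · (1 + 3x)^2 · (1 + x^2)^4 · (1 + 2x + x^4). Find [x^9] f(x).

89504

(1 + 3x)^4 has coefficients 1,12,54,108,81 for degrees 0…4.
(1 + x + x^2) has coefficients 1,1,1,0,0,0,0,0,0,0 for degrees 0…9.
Multiplying by (1 + 3x)^2 gives running coefficients 1,7,16,15,9,0,0,0,0,0 for degrees 0…9.
Multiplying by (1 + x^2)^4 gives running coefficients 1,7,20,43,79,102,136,118,119,67 for degrees 0…9.
Finally multiplying by (1 + 2x + x^4), the product of all factors after the first has coefficients 1,9,34,83,166,267,360,433,434,407 for degrees 0…9.
[x^9] = 1·407 + 12·434 + 54·433 + 108·360 + 81·267 = 89504.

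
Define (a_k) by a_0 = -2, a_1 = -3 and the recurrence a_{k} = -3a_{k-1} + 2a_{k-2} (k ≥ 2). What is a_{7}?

-3309

The ordinary generating function has denominator 1 + 3q - 2q^2.
Iterating the recurrence: a_0,…,a_{7} = -2, -3, 5, -21, 73, -261, 929, -3309.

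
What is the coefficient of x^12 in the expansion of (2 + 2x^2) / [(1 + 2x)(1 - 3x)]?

The denominator gives the recurrence a_n = a_(n−1) + 6a_(n−2) for n ≥ 3; the numerator fixes a_0 = 2, a_1 = 2, a_2 = 16.
Iterating: 2, 2, 16, 28, 124, 292, 1036, 2788, 9004, 25732, 79756, 234148, 712684, so a_12 = 712684.

712684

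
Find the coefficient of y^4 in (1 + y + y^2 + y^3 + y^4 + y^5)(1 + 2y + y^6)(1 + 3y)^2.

(1 + y + y^2 + y^3 + y^4 + y^5) has coefficients 1,1,1,1,1 for degrees 0…4.
(1 + 2y + y^6) has coefficients 1,2,0,0,0 for degrees 0…4.
Finally multiplying by (1 + 3y)^2, the product of all factors after the first has coefficients 1,8,21,18,0 for degrees 0…4.
[y^4] = 1·0 + 1·18 + 1·21 + 1·8 + 1·1 = 48.

48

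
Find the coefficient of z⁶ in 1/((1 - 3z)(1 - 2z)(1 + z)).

1555

The denominator gives the recurrence a_n = 4a_(n−1) − a_(n−2) − 6a_(n−3) for n ≥ 3; the numerator fixes a_0 = 1, a_1 = 4, a_2 = 15.
Iterating: 1, 4, 15, 50, 161, 504, 1555, so a_6 = 1555.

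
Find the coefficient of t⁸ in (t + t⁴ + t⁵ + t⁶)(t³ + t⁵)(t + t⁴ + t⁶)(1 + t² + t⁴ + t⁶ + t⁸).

(t + t⁴ + t⁵ + t⁶) has coefficients 0,1,0,0,1,1,1 for degrees 0…6.
(t³ + t⁵) has coefficients 0,0,0,1,0,1,0,0,0 for degrees 0…8.
Multiplying by (t + t⁴ + t⁶) gives running coefficients 0,0,0,0,1,0,1,1,0 for degrees 0…8.
Finally multiplying by (1 + t² + t⁴ + t⁶ + t⁸), the product of all factors after the first has coefficients 0,0,0,0,1,0,2,1,2 for degrees 0…8.
[t⁸] = 1·1 + 1·1 + 1·0 + 1·0 = 2.

2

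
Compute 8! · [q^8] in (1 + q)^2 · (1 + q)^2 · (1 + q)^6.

The EGF product rule gives c_8 = Σ_{k_1+k_2+k_3=8} C(8; k_1,k_2,k_3) · ∏ g_i(k_i), where (1+q)^2 gives the falling factorial (2)_k; (1+q)^2 gives the falling factorial (2)_k; (1+q)^6 gives the falling factorial (6)_k.
g_1(k) for k = 0…8: 1, 2, 2, 0, 0, 0, 0, 0, 0.
g_2(k) for k = 0…8: 1, 2, 2, 0, 0, 0, 0, 0, 0.
g_3(k) for k = 0…8: 1, 6, 30, 120, 360, 720, 720, 0, 0.
First combine the last two factors: h(k) = Σ_j C(k,j)·g_2(j)·g_3(k−j) for k = 0…8: 1, 8, 56, 336, 1680, 6720, 20160, 40320, 40320.
c_8 = Σ_k C(8,k)·g_1(k)·h(8−k) = 1·1·40320 + 8·2·40320 + 28·2·20160 = 40320 + 645120 + 1128960 = 1814400.

1814400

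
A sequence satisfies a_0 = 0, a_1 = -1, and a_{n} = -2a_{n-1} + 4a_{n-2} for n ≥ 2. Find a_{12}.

The ordinary generating function has denominator 1 + 2x - 4x^2.
Iterating the recurrence: a_0,…,a_{12} = 0, -1, 2, -8, 24, -80, 256, -832, 2688, -8704, 28160, -91136, 294912.

294912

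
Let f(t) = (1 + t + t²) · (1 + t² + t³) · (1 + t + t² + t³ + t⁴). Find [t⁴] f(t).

8

(1 + t + t²) has coefficients 1,1,1 for degrees 0…2.
(1 + t² + t³) has coefficients 1,0,1,1,0 for degrees 0…4.
Finally multiplying by (1 + t + t² + t³ + t⁴), the product of all factors after the first has coefficients 1,1,2,3,3 for degrees 0…4.
[t⁴] = 1·3 + 1·3 + 1·2 = 8.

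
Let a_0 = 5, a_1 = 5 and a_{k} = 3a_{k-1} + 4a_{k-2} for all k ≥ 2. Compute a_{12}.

The ordinary generating function has denominator 1 - 3t - 4t^2.
Iterating the recurrence: a_0,…,a_{12} = 5, 5, 35, 125, 515, 2045, 8195, 32765, 131075, 524285, 2097155, 8388605, 33554435.

33554435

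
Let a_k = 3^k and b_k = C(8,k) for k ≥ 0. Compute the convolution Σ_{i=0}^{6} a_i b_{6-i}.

7279

This is [x^6] in the product of the two ordinary generating functions.
Σ = 1·28 + 3·56 + 9·70 + 27·56 + 81·28 + 243·8 + 729·1 = 7279.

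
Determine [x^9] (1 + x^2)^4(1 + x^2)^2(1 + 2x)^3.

(1 + x^2)^4 has coefficients 1,0,4,0,6,0,4,0,1 for degrees 0…8.
(1 + x^2)^2 has coefficients 1,0,2,0,1,0,0,0,0,0 for degrees 0…9.
Finally multiplying by (1 + 2x)^3, the product of all factors after the first has coefficients 1,6,14,20,25,22,12,8,0,0 for degrees 0…9.
[x^9] = 1·0 + 4·8 + 6·22 + 4·20 + 1·6 = 250.

250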